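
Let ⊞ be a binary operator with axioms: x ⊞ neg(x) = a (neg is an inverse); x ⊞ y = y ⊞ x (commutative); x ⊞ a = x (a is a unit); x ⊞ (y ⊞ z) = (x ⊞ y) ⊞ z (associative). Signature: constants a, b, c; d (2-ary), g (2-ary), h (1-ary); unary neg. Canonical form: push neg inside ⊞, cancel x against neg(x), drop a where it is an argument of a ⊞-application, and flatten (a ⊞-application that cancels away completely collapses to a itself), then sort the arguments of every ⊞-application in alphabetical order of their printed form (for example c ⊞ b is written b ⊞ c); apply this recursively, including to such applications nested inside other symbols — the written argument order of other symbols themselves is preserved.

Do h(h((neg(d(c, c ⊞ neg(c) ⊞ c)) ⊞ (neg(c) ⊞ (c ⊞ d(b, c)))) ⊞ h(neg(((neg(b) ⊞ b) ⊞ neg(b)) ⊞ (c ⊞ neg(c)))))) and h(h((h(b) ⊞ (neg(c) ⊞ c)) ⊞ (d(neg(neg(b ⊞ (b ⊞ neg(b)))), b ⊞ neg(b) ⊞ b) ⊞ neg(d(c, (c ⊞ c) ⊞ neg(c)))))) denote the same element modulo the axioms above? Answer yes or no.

Left:  h(h((neg(d(c, c ⊞ neg(c) ⊞ c)) ⊞ (neg(c) ⊞ (c ⊞ d(b, c)))) ⊞ h(neg(((neg(b) ⊞ b) ⊞ neg(b)) ⊞ (c ⊞ neg(c))))))
  Descend into:  (neg(d(c, c ⊞ neg(c) ⊞ c)) ⊞ (neg(c) ⊞ (c ⊞ d(b, c)))) ⊞ h(neg(((neg(b) ⊞ b) ⊞ neg(b)) ⊞ (c ⊞ neg(c))))
  Push neg inside:  distribute neg over ⊞ and collapse double neg
  Cancel inverse pairs:  c cancels
  Combine occurrences:  neg(d(c, c)) ⊞ d(b, c) ⊞ h(b)
  Sort:  d(b, c) ⊞ h(b) ⊞ neg(d(c, c))
  Rebuild:  h(h(d(b, c) ⊞ h(b) ⊞ neg(d(c, c))))
Right:  h(h((h(b) ⊞ (neg(c) ⊞ c)) ⊞ (d(neg(neg(b ⊞ (b ⊞ neg(b)))), b ⊞ neg(b) ⊞ b) ⊞ neg(d(c, (c ⊞ c) ⊞ neg(c))))))
  Focus inside:  (h(b) ⊞ (neg(c) ⊞ c)) ⊞ (d(neg(neg(b ⊞ (b ⊞ neg(b)))), b ⊞ neg(b) ⊞ b) ⊞ neg(d(c, (c ⊞ c) ⊞ neg(c))))
  Push neg inside:  distribute neg over ⊞ and collapse double neg
  Inverses cancel:  c cancels
  Collect:  h(b) ⊞ d(b, b) ⊞ neg(d(c, c))
  Sort:  d(b, b) ⊞ h(b) ⊞ neg(d(c, c))
  Rebuild:  h(h(d(b, b) ⊞ h(b) ⊞ neg(d(c, c))))

Answer: no — h(h(d(b, c) ⊞ h(b) ⊞ neg(d(c, c)))) vs h(h(d(b, b) ⊞ h(b) ⊞ neg(d(c, c))))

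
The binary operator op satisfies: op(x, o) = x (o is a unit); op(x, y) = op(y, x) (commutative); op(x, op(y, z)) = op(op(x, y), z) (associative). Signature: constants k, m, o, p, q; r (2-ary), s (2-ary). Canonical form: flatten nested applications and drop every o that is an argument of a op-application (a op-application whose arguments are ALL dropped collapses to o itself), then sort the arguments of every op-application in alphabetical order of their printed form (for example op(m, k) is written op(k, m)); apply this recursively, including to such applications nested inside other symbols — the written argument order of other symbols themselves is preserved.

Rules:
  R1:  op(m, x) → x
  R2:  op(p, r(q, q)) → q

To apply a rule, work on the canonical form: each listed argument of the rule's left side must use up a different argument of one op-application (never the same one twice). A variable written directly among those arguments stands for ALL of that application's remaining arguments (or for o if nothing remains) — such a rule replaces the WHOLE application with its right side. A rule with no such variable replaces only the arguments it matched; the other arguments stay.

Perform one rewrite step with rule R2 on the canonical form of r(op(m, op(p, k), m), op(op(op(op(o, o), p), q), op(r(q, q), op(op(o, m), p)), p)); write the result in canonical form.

Answer: r(op(k, m, m, p), op(m, p, p, q, q))

Derivation:
Canonical form:  r(op(k, m, m, p), op(m, p, p, p, q, r(q, q)))
Match R2:  consume p, r(q, q)
Giving:  r(op(k, m, m, p), op(m, p, p, q, q))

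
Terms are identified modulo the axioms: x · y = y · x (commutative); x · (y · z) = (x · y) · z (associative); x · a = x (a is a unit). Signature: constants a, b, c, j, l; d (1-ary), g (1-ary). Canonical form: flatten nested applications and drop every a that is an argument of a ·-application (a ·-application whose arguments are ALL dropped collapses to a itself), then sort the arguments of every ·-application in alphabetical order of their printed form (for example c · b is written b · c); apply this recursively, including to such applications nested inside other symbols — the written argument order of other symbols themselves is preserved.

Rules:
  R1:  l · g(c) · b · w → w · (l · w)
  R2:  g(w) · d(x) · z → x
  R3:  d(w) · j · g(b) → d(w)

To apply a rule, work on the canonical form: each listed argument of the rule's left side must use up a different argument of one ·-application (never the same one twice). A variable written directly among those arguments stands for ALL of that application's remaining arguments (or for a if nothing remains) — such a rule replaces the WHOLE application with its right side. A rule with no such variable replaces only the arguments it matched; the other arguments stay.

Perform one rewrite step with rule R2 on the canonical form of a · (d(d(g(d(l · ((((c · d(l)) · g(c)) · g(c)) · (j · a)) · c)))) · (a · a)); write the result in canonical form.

Answer: d(d(g(d(l))))

Derivation:
Canonical form:  d(d(g(d(c · c · d(l) · g(c) · g(c) · j · l))))
Apply R2:  consuming d(l), g(c);  w := c, x := l, z := c · c · g(c) · j · l
Every leftover argument binds to the variable; the entire application is replaced.
Giving:  d(d(g(d(l))))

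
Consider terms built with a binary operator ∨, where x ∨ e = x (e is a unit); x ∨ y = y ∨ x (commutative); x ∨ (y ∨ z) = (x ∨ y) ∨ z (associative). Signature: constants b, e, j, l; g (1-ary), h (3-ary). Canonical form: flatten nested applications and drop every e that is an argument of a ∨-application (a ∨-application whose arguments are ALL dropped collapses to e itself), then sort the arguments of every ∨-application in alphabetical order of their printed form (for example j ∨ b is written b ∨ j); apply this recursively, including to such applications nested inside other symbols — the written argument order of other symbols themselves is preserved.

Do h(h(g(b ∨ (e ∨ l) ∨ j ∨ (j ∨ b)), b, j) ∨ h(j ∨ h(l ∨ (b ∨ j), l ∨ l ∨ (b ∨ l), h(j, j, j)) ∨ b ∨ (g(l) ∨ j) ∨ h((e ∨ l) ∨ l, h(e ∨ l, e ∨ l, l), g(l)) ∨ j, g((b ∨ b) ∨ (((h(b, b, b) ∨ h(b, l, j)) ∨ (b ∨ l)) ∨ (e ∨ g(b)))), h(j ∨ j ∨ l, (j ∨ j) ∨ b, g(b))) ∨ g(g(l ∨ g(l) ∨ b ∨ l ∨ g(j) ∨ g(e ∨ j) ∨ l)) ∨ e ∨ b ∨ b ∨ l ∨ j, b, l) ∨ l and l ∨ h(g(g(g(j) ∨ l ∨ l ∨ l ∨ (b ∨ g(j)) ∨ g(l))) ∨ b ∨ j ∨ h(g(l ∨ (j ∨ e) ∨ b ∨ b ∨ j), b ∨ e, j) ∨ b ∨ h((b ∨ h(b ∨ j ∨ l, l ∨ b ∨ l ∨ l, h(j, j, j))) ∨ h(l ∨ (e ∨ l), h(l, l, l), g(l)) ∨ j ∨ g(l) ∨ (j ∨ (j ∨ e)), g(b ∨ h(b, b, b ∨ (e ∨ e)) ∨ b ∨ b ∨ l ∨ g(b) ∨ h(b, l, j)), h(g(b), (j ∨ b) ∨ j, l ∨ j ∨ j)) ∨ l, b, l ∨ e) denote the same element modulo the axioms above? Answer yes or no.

Left:  h(h(g(b ∨ (e ∨ l) ∨ j ∨ (j ∨ b)), b, j) ∨ h(j ∨ h(l ∨ (b ∨ j), l ∨ l ∨ (b ∨ l), h(j, j, j)) ∨ b ∨ (g(l) ∨ j) ∨ h((e ∨ l) ∨ l, h(e ∨ l, e ∨ l, l), g(l)) ∨ j, g((b ∨ b) ∨ (((h(b, b, b) ∨ h(b, l, j)) ∨ (b ∨ l)) ∨ (e ∨ g(b)))), h(j ∨ j ∨ l, (j ∨ j) ∨ b, g(b))) ∨ g(g(l ∨ g(l) ∨ b ∨ l ∨ g(j) ∨ g(e ∨ j) ∨ l)) ∨ e ∨ b ∨ b ∨ l ∨ j, b, l) ∨ l
  Inside:  h(h(g(b ∨ (e ∨ l) ∨ j ∨ (j ∨ b)), b, j) ∨ h(j ∨ h(l ∨ (b ∨ j), l ∨ l ∨ (b ∨ l), h(j, j, j)) ∨ b ∨ (g(l) ∨ j) ∨ h((e ∨ l) ∨ l, h(e ∨ l, e ∨ l, l), g(l)) ∨ j, g((b ∨ b) ∨ (((h(b, b, b) ∨ h(b, l, j)) ∨ (b ∨ l)) ∨ (e ∨ g(b)))), h(j ∨ j ∨ l, (j ∨ j) ∨ b, g(b))) ∨ g(g(l ∨ g(l) ∨ b ∨ l ∨ g(j) ∨ g(e ∨ j) ∨ l)) ∨ e ∨ b ∨ b ∨ l ∨ j, b, l)  →  h(b ∨ b ∨ g(g(b ∨ g(j) ∨ g(j) ∨ g(l) ∨ l ∨ l ∨ l)) ∨ h(b ∨ g(l) ∨ h(b ∨ j ∨ l, b ∨ l ∨ l ∨ l, h(j, j, j)) ∨ h(l ∨ l, h(l, l, l), g(l)) ∨ j ∨ j ∨ j, g(b ∨ b ∨ b ∨ g(b) ∨ h(b, b, b) ∨ h(b, l, j) ∨ l), h(j ∨ j ∨ l, b ∨ j ∨ j, g(b))) ∨ h(g(b ∨ b ∨ j ∨ j ∨ l), b, j) ∨ j ∨ l, b, l)
  Sort:  h(b ∨ b ∨ g(g(b ∨ g(j) ∨ g(j) ∨ g(l) ∨ l ∨ l ∨ l)) ∨ h(b ∨ g(l) ∨ h(b ∨ j ∨ l, b ∨ l ∨ l ∨ l, h(j, j, j)) ∨ h(l ∨ l, h(l, l, l), g(l)) ∨ j ∨ j ∨ j, g(b ∨ b ∨ b ∨ g(b) ∨ h(b, b, b) ∨ h(b, l, j) ∨ l), h(j ∨ j ∨ l, b ∨ j ∨ j, g(b))) ∨ h(g(b ∨ b ∨ j ∨ j ∨ l), b, j) ∨ j ∨ l, b, l) ∨ l
Right:  l ∨ h(g(g(g(j) ∨ l ∨ l ∨ l ∨ (b ∨ g(j)) ∨ g(l))) ∨ b ∨ j ∨ h(g(l ∨ (j ∨ e) ∨ b ∨ b ∨ j), b ∨ e, j) ∨ b ∨ h((b ∨ h(b ∨ j ∨ l, l ∨ b ∨ l ∨ l, h(j, j, j))) ∨ h(l ∨ (e ∨ l), h(l, l, l), g(l)) ∨ j ∨ g(l) ∨ (j ∨ (j ∨ e)), g(b ∨ h(b, b, b ∨ (e ∨ e)) ∨ b ∨ b ∨ l ∨ g(b) ∨ h(b, l, j)), h(g(b), (j ∨ b) ∨ j, l ∨ j ∨ j)) ∨ l, b, l ∨ e)
  Simplify inside:  h(g(g(g(j) ∨ l ∨ l ∨ l ∨ (b ∨ g(j)) ∨ g(l))) ∨ b ∨ j ∨ h(g(l ∨ (j ∨ e) ∨ b ∨ b ∨ j), b ∨ e, j) ∨ b ∨ h((b ∨ h(b ∨ j ∨ l, l ∨ b ∨ l ∨ l, h(j, j, j))) ∨ h(l ∨ (e ∨ l), h(l, l, l), g(l)) ∨ j ∨ g(l) ∨ (j ∨ (j ∨ e)), g(b ∨ h(b, b, b ∨ (e ∨ e)) ∨ b ∨ b ∨ l ∨ g(b) ∨ h(b, l, j)), h(g(b), (j ∨ b) ∨ j, l ∨ j ∨ j)) ∨ l, b, l ∨ e)  →  h(b ∨ b ∨ g(g(b ∨ g(j) ∨ g(j) ∨ g(l) ∨ l ∨ l ∨ l)) ∨ h(b ∨ g(l) ∨ h(b ∨ j ∨ l, b ∨ l ∨ l ∨ l, h(j, j, j)) ∨ h(l ∨ l, h(l, l, l), g(l)) ∨ j ∨ j ∨ j, g(b ∨ b ∨ b ∨ g(b) ∨ h(b, b, b) ∨ h(b, l, j) ∨ l), h(g(b), b ∨ j ∨ j, j ∨ j ∨ l)) ∨ h(g(b ∨ b ∨ j ∨ j ∨ l), b, j) ∨ j ∨ l, b, l)
  Sort arguments:  h(b ∨ b ∨ g(g(b ∨ g(j) ∨ g(j) ∨ g(l) ∨ l ∨ l ∨ l)) ∨ h(b ∨ g(l) ∨ h(b ∨ j ∨ l, b ∨ l ∨ l ∨ l, h(j, j, j)) ∨ h(l ∨ l, h(l, l, l), g(l)) ∨ j ∨ j ∨ j, g(b ∨ b ∨ b ∨ g(b) ∨ h(b, b, b) ∨ h(b, l, j) ∨ l), h(g(b), b ∨ j ∨ j, j ∨ j ∨ l)) ∨ h(g(b ∨ b ∨ j ∨ j ∨ l), b, j) ∨ j ∨ l, b, l) ∨ l

Answer: no — h(b ∨ b ∨ g(g(b ∨ g(j) ∨ g(j) ∨ g(l) ∨ l ∨ l ∨ l)) ∨ h(b ∨ g(l) ∨ h(b ∨ j ∨ l, b ∨ l ∨ l ∨ l, h(j, j, j)) ∨ h(l ∨ l, h(l, l, l), g(l)) ∨ j ∨ j ∨ j, g(b ∨ b ∨ b ∨ g(b) ∨ h(b, b, b) ∨ h(b, l, j) ∨ l), h(j ∨ j ∨ l, b ∨ j ∨ j, g(b))) ∨ h(g(b ∨ b ∨ j ∨ j ∨ l), b, j) ∨ j ∨ l, b, l) ∨ l vs h(b ∨ b ∨ g(g(b ∨ g(j) ∨ g(j) ∨ g(l) ∨ l ∨ l ∨ l)) ∨ h(b ∨ g(l) ∨ h(b ∨ j ∨ l, b ∨ l ∨ l ∨ l, h(j, j, j)) ∨ h(l ∨ l, h(l, l, l), g(l)) ∨ j ∨ j ∨ j, g(b ∨ b ∨ b ∨ g(b) ∨ h(b, b, b) ∨ h(b, l, j) ∨ l), h(g(b), b ∨ j ∨ j, j ∨ j ∨ l)) ∨ h(g(b ∨ b ∨ j ∨ j ∨ l), b, j) ∨ j ∨ l, b, l) ∨ l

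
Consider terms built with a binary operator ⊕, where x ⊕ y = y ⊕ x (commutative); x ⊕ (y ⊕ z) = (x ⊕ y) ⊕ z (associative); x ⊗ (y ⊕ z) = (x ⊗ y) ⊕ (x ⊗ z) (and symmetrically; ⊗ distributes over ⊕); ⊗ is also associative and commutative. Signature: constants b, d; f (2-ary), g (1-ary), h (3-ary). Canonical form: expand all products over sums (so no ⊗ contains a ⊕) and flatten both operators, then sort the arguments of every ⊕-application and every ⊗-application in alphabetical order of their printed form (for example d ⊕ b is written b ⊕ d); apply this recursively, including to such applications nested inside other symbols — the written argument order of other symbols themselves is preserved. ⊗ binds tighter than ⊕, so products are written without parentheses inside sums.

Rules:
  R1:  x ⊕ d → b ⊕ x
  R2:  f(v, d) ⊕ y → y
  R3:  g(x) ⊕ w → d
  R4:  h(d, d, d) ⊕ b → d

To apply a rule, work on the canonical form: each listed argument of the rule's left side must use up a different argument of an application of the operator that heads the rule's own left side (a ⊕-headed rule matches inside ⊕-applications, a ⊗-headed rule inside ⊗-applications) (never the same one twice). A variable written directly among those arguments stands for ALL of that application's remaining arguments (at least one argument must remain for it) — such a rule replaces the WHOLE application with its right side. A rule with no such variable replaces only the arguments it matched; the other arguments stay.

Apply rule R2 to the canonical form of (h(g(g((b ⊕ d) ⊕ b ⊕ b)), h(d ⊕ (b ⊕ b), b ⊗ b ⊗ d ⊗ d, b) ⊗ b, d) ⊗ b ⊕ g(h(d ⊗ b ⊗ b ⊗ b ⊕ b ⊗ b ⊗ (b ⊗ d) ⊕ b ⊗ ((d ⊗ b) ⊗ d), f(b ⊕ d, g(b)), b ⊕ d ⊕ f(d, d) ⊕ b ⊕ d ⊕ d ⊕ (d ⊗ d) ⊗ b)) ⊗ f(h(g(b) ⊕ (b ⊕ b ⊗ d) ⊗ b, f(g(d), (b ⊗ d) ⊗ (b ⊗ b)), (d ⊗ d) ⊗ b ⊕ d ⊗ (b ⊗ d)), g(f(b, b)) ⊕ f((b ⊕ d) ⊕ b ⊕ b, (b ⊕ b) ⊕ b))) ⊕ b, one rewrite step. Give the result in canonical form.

Answer: b ⊕ b ⊗ h(g(g(b ⊕ b ⊕ b ⊕ d)), b ⊗ h(b ⊕ b ⊕ d, b ⊗ b ⊗ d ⊗ d, b), d) ⊕ f(h(b ⊗ b ⊕ b ⊗ b ⊗ d ⊕ g(b), f(g(d), b ⊗ b ⊗ b ⊗ d), b ⊗ d ⊗ d ⊕ b ⊗ d ⊗ d), f(b ⊕ b ⊕ b ⊕ d, b ⊕ b ⊕ b) ⊕ g(f(b, b))) ⊗ g(h(b ⊗ b ⊗ b ⊗ d ⊕ b ⊗ b ⊗ b ⊗ d ⊕ b ⊗ b ⊗ d ⊗ d, f(b ⊕ d, g(b)), b ⊕ b ⊕ b ⊗ d ⊗ d ⊕ d ⊕ d ⊕ d))

Derivation:
Canonical form:  b ⊕ b ⊗ h(g(g(b ⊕ b ⊕ b ⊕ d)), b ⊗ h(b ⊕ b ⊕ d, b ⊗ b ⊗ d ⊗ d, b), d) ⊕ f(h(b ⊗ b ⊕ b ⊗ b ⊗ d ⊕ g(b), f(g(d), b ⊗ b ⊗ b ⊗ d), b ⊗ d ⊗ d ⊕ b ⊗ d ⊗ d), f(b ⊕ b ⊕ b ⊕ d, b ⊕ b ⊕ b) ⊕ g(f(b, b))) ⊗ g(h(b ⊗ b ⊗ b ⊗ d ⊕ b ⊗ b ⊗ b ⊗ d ⊕ b ⊗ b ⊗ d ⊗ d, f(b ⊕ d, g(b)), b ⊕ b ⊕ b ⊗ d ⊗ d ⊕ d ⊕ d ⊕ d ⊕ f(d, d)))
Apply R2:  consuming f(d, d);  v := d, y := b ⊕ b ⊕ b ⊗ d ⊗ d ⊕ d ⊕ d ⊕ d
The extension variable absorbs all remaining arguments, so the whole application is rewritten.
Result:  b ⊕ b ⊗ h(g(g(b ⊕ b ⊕ b ⊕ d)), b ⊗ h(b ⊕ b ⊕ d, b ⊗ b ⊗ d ⊗ d, b), d) ⊕ f(h(b ⊗ b ⊕ b ⊗ b ⊗ d ⊕ g(b), f(g(d), b ⊗ b ⊗ b ⊗ d), b ⊗ d ⊗ d ⊕ b ⊗ d ⊗ d), f(b ⊕ b ⊕ b ⊕ d, b ⊕ b ⊕ b) ⊕ g(f(b, b))) ⊗ g(h(b ⊗ b ⊗ b ⊗ d ⊕ b ⊗ b ⊗ b ⊗ d ⊕ b ⊗ b ⊗ d ⊗ d, f(b ⊕ d, g(b)), b ⊕ b ⊕ b ⊗ d ⊗ d ⊕ d ⊕ d ⊕ d))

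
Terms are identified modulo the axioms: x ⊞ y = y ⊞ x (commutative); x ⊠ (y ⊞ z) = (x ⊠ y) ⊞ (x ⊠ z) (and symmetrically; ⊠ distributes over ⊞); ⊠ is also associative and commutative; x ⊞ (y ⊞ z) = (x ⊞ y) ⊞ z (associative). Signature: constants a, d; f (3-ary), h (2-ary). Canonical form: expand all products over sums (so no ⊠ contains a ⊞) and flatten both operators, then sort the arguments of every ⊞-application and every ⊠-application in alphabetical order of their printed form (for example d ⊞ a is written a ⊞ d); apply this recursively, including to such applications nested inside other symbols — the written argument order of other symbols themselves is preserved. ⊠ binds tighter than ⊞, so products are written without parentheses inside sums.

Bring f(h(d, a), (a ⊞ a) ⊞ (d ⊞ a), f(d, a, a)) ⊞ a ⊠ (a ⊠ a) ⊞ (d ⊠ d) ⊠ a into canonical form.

Un-nest:  f(h(d, a), a ⊞ a ⊞ a ⊞ d, f(d, a, a)) ⊞ a ⊠ a ⊠ a ⊞ a ⊠ d ⊠ d
Order the arguments:  a ⊠ a ⊠ a ⊞ a ⊠ d ⊠ d ⊞ f(h(d, a), a ⊞ a ⊞ a ⊞ d, f(d, a, a))

Answer: a ⊠ a ⊠ a ⊞ a ⊠ d ⊠ d ⊞ f(h(d, a), a ⊞ a ⊞ a ⊞ d, f(d, a, a))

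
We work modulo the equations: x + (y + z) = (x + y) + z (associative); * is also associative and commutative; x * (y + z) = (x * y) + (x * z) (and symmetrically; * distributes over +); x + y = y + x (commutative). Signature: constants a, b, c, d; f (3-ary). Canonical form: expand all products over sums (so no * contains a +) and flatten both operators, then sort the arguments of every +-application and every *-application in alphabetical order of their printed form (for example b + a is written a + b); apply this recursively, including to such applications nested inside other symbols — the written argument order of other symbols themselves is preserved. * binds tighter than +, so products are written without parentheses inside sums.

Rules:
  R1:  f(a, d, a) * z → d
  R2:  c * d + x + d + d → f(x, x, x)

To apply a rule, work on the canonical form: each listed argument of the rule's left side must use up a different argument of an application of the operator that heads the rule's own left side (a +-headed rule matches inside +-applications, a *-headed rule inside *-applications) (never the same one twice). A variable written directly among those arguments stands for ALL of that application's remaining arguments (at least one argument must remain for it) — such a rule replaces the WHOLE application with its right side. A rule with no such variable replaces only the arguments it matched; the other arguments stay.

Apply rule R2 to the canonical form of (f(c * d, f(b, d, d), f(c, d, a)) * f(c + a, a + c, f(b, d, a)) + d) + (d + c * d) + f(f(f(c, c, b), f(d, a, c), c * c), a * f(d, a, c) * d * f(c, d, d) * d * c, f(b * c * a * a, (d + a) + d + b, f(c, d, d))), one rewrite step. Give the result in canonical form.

Answer: f(f(a + c, a + c, f(b, d, a)) * f(c * d, f(b, d, d), f(c, d, a)) + f(f(f(c, c, b), f(d, a, c), c * c), a * c * d * d * f(c, d, d) * f(d, a, c), f(a * a * b * c, a + b + d + d, f(c, d, d))), f(a + c, a + c, f(b, d, a)) * f(c * d, f(b, d, d), f(c, d, a)) + f(f(f(c, c, b), f(d, a, c), c * c), a * c * d * d * f(c, d, d) * f(d, a, c), f(a * a * b * c, a + b + d + d, f(c, d, d))), f(a + c, a + c, f(b, d, a)) * f(c * d, f(b, d, d), f(c, d, a)) + f(f(f(c, c, b), f(d, a, c), c * c), a * c * d * d * f(c, d, d) * f(d, a, c), f(a * a * b * c, a + b + d + d, f(c, d, d))))

Derivation:
Canonical form:  c * d + d + d + f(a + c, a + c, f(b, d, a)) * f(c * d, f(b, d, d), f(c, d, a)) + f(f(f(c, c, b), f(d, a, c), c * c), a * c * d * d * f(c, d, d) * f(d, a, c), f(a * a * b * c, a + b + d + d, f(c, d, d)))
Match R2:  consume c * d, d, d;  x := f(a + c, a + c, f(b, d, a)) * f(c * d, f(b, d, d), f(c, d, a)) + f(f(f(c, c, b), f(d, a, c), c * c), a * c * d * d * f(c, d, d) * f(d, a, c), f(a * a * b * c, a + b + d + d, f(c, d, d)))
Every leftover argument binds to the variable; the entire application is replaced.
Giving:  f(f(a + c, a + c, f(b, d, a)) * f(c * d, f(b, d, d), f(c, d, a)) + f(f(f(c, c, b), f(d, a, c), c * c), a * c * d * d * f(c, d, d) * f(d, a, c), f(a * a * b * c, a + b + d + d, f(c, d, d))), f(a + c, a + c, f(b, d, a)) * f(c * d, f(b, d, d), f(c, d, a)) + f(f(f(c, c, b), f(d, a, c), c * c), a * c * d * d * f(c, d, d) * f(d, a, c), f(a * a * b * c, a + b + d + d, f(c, d, d))), f(a + c, a + c, f(b, d, a)) * f(c * d, f(b, d, d), f(c, d, a)) + f(f(f(c, c, b), f(d, a, c), c * c), a * c * d * d * f(c, d, d) * f(d, a, c), f(a * a * b * c, a + b + d + d, f(c, d, d))))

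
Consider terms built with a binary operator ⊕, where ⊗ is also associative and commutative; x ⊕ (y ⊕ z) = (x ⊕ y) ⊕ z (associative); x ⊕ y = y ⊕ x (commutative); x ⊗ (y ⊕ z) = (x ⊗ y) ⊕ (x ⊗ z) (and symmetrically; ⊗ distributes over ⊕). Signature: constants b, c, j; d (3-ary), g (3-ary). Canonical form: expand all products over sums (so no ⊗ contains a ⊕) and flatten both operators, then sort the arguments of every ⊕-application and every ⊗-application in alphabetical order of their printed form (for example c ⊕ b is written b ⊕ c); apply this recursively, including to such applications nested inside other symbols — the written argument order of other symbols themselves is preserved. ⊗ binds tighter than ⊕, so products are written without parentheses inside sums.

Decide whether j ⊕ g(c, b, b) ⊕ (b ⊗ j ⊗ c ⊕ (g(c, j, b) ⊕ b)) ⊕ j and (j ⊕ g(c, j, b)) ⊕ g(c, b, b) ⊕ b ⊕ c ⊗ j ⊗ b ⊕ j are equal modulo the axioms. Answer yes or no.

Answer: yes — both canonical forms are b ⊕ b ⊗ c ⊗ j ⊕ g(c, b, b) ⊕ g(c, j, b) ⊕ j ⊕ j

Derivation:
Left:  j ⊕ g(c, b, b) ⊕ (b ⊗ j ⊗ c ⊕ (g(c, j, b) ⊕ b)) ⊕ j
  Flatten:  j ⊕ g(c, b, b) ⊕ b ⊗ c ⊗ j ⊕ g(c, j, b) ⊕ b ⊕ j
  Sort arguments:  b ⊕ b ⊗ c ⊗ j ⊕ g(c, b, b) ⊕ g(c, j, b) ⊕ j ⊕ j
Right:  (j ⊕ g(c, j, b)) ⊕ g(c, b, b) ⊕ b ⊕ c ⊗ j ⊗ b ⊕ j
  Flatten:  j ⊕ g(c, j, b) ⊕ g(c, b, b) ⊕ b ⊕ b ⊗ c ⊗ j ⊕ j
  Sort arguments:  b ⊕ b ⊗ c ⊗ j ⊕ g(c, b, b) ⊕ g(c, j, b) ⊕ j ⊕ j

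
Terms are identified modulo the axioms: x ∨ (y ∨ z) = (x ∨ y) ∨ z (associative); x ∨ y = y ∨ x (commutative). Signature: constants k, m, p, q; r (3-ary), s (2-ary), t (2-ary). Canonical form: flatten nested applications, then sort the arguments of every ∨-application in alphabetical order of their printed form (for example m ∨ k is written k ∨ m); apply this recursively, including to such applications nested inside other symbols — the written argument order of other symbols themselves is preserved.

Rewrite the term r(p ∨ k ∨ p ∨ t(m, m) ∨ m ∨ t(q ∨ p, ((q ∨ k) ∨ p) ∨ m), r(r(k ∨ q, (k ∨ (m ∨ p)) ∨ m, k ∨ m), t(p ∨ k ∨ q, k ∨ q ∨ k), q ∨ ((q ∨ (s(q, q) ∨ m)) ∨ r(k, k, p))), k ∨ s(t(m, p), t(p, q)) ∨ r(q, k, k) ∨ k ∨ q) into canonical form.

Answer: r(k ∨ m ∨ p ∨ p ∨ t(m, m) ∨ t(p ∨ q, k ∨ m ∨ p ∨ q), r(r(k ∨ q, k ∨ m ∨ m ∨ p, k ∨ m), t(k ∨ p ∨ q, k ∨ k ∨ q), m ∨ q ∨ q ∨ r(k, k, p) ∨ s(q, q)), k ∨ k ∨ q ∨ r(q, k, k) ∨ s(t(m, p), t(p, q)))

Derivation:
Work inside:  p ∨ k ∨ p ∨ t(m, m) ∨ m ∨ t(q ∨ p, ((q ∨ k) ∨ p) ∨ m)
Simplify inside:  t(q ∨ p, ((q ∨ k) ∨ p) ∨ m)  →  t(p ∨ q, k ∨ m ∨ p ∨ q)
Sort arguments:  k ∨ m ∨ p ∨ p ∨ t(m, m) ∨ t(p ∨ q, k ∨ m ∨ p ∨ q)
Reassemble:  r(k ∨ m ∨ p ∨ p ∨ t(m, m) ∨ t(p ∨ q, k ∨ m ∨ p ∨ q), r(r(k ∨ q, k ∨ m ∨ m ∨ p, k ∨ m), t(k ∨ p ∨ q, k ∨ k ∨ q), m ∨ q ∨ q ∨ r(k, k, p) ∨ s(q, q)), k ∨ k ∨ q ∨ r(q, k, k) ∨ s(t(m, p), t(p, q)))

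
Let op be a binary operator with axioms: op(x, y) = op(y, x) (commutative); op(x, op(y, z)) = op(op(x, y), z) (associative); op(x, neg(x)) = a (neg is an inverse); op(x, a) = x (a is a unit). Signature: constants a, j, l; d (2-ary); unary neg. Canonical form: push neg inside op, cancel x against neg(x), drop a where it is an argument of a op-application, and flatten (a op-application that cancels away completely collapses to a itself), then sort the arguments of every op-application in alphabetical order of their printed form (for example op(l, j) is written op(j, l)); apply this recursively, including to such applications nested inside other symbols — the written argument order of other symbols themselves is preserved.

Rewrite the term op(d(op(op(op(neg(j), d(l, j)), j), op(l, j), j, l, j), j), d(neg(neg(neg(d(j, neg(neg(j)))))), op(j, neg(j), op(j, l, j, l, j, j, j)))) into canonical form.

Push neg inside:  distribute neg over op and collapse double neg
Combine occurrences:  op(d(op(d(l, j), j, j, j, l, l), j), d(neg(d(j, j)), op(j, j, j, j, j, l, l)))
Order the arguments:  op(d(neg(d(j, j)), op(j, j, j, j, j, l, l)), d(op(d(l, j), j, j, j, l, l), j))

Answer: op(d(neg(d(j, j)), op(j, j, j, j, j, l, l)), d(op(d(l, j), j, j, j, l, l), j))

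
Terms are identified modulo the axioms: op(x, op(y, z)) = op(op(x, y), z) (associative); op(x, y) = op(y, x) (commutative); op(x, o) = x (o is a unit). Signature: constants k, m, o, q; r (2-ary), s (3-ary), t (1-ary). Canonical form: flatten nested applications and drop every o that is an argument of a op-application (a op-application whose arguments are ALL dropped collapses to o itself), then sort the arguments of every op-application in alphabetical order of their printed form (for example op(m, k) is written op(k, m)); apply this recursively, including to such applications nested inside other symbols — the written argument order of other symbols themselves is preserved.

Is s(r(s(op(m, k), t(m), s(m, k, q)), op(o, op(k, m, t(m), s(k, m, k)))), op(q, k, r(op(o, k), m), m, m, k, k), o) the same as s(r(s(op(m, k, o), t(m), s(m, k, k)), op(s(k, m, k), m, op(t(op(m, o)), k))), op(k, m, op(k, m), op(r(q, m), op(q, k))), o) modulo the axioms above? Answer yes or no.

Left:  s(r(s(op(m, k), t(m), s(m, k, q)), op(o, op(k, m, t(m), s(k, m, k)))), op(q, k, r(op(o, k), m), m, m, k, k), o)
  Focus inside:  op(q, k, r(op(o, k), m), m, m, k, k)
  Inside:  r(op(o, k), m)  →  r(k, m)
  Sort:  op(k, k, k, m, m, q, r(k, m))
  Reassemble:  s(r(s(op(k, m), t(m), s(m, k, q)), op(k, m, s(k, m, k), t(m))), op(k, k, k, m, m, q, r(k, m)), o)
Right:  s(r(s(op(m, k, o), t(m), s(m, k, k)), op(s(k, m, k), m, op(t(op(m, o)), k))), op(k, m, op(k, m), op(r(q, m), op(q, k))), o)
  Work inside:  op(k, m, op(k, m), op(r(q, m), op(q, k)))
  Merge nested applications:  op(k, m, k, m, r(q, m), q, k)
  Order the arguments:  op(k, k, k, m, m, q, r(q, m))
  Reassemble:  s(r(s(op(k, m), t(m), s(m, k, k)), op(k, m, s(k, m, k), t(m))), op(k, k, k, m, m, q, r(q, m)), o)

Answer: no — s(r(s(op(k, m), t(m), s(m, k, q)), op(k, m, s(k, m, k), t(m))), op(k, k, k, m, m, q, r(k, m)), o) vs s(r(s(op(k, m), t(m), s(m, k, k)), op(k, m, s(k, m, k), t(m))), op(k, k, k, m, m, q, r(q, m)), o)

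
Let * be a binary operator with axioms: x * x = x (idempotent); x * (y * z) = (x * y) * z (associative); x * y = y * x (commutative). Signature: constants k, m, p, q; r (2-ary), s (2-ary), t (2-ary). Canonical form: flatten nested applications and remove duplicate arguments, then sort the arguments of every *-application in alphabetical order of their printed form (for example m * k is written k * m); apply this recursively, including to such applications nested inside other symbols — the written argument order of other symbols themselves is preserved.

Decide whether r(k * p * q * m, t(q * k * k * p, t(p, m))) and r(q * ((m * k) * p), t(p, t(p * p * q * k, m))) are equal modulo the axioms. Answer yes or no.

Left:  r(k * p * q * m, t(q * k * k * p, t(p, m)))
  Descend into:  q * k * k * p
  Drop duplicates:  drop duplicate k
  Sort:  k * p * q
  Rebuild:  r(k * m * p * q, t(k * p * q, t(p, m)))
Right:  r(q * ((m * k) * p), t(p, t(p * p * q * k, m)))
  Work inside:  q * ((m * k) * p)
  Flatten:  q * m * k * p
  Order the arguments:  k * m * p * q
  Put back:  r(k * m * p * q, t(p, t(k * p * q, m)))

Answer: no — r(k * m * p * q, t(k * p * q, t(p, m))) vs r(k * m * p * q, t(p, t(k * p * q, m)))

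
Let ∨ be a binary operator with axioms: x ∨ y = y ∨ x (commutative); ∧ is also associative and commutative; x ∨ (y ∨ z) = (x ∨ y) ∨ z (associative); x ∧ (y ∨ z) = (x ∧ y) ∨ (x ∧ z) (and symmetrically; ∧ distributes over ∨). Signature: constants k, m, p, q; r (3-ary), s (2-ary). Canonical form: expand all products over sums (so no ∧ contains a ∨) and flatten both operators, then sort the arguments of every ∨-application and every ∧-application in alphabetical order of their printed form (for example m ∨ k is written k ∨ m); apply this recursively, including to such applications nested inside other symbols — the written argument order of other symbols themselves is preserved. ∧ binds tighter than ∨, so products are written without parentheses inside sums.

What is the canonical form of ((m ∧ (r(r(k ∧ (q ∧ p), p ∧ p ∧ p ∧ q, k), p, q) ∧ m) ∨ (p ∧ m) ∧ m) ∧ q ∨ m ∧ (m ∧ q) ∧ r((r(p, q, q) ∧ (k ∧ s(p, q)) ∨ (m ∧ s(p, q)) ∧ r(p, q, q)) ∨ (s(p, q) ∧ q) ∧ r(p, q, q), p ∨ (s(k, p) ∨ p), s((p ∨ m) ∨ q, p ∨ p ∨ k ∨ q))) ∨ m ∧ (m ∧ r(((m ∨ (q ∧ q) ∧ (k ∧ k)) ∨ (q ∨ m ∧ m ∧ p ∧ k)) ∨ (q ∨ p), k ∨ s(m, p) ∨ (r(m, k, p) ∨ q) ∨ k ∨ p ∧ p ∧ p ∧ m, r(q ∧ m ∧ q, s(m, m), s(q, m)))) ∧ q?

Answer: m ∧ m ∧ p ∧ q ∨ m ∧ m ∧ q ∧ r(k ∧ k ∧ q ∧ q ∨ k ∧ m ∧ m ∧ p ∨ m ∨ p ∨ q ∨ q, k ∨ k ∨ m ∧ p ∧ p ∧ p ∨ q ∨ r(m, k, p) ∨ s(m, p), r(m ∧ q ∧ q, s(m, m), s(q, m))) ∨ m ∧ m ∧ q ∧ r(k ∧ r(p, q, q) ∧ s(p, q) ∨ m ∧ r(p, q, q) ∧ s(p, q) ∨ q ∧ r(p, q, q) ∧ s(p, q), p ∨ p ∨ s(k, p), s(m ∨ p ∨ q, k ∨ p ∨ p ∨ q)) ∨ m ∧ m ∧ q ∧ r(r(k ∧ p ∧ q, p ∧ p ∧ p ∧ q, k), p, q)

Derivation:
Expand:  m ∧ m ∧ q ∧ r(r(k ∧ p ∧ q, p ∧ p ∧ p ∧ q, k), p, q) ∨ m ∧ m ∧ p ∧ q ∨ m ∧ m ∧ q ∧ r(k ∧ r(p, q, q) ∧ s(p, q) ∨ m ∧ r(p, q, q) ∧ s(p, q) ∨ q ∧ r(p, q, q) ∧ s(p, q), p ∨ p ∨ s(k, p), s(m ∨ p ∨ q, k ∨ p ∨ p ∨ q)) ∨ m ∧ m ∧ q ∧ r(k ∧ k ∧ q ∧ q ∨ k ∧ m ∧ m ∧ p ∨ m ∨ p ∨ q ∨ q, k ∨ k ∨ m ∧ p ∧ p ∧ p ∨ q ∨ r(m, k, p) ∨ s(m, p), r(m ∧ q ∧ q, s(m, m), s(q, m)))
Sort:  m ∧ m ∧ p ∧ q ∨ m ∧ m ∧ q ∧ r(k ∧ k ∧ q ∧ q ∨ k ∧ m ∧ m ∧ p ∨ m ∨ p ∨ q ∨ q, k ∨ k ∨ m ∧ p ∧ p ∧ p ∨ q ∨ r(m, k, p) ∨ s(m, p), r(m ∧ q ∧ q, s(m, m), s(q, m))) ∨ m ∧ m ∧ q ∧ r(k ∧ r(p, q, q) ∧ s(p, q) ∨ m ∧ r(p, q, q) ∧ s(p, q) ∨ q ∧ r(p, q, q) ∧ s(p, q), p ∨ p ∨ s(k, p), s(m ∨ p ∨ q, k ∨ p ∨ p ∨ q)) ∨ m ∧ m ∧ q ∧ r(r(k ∧ p ∧ q, p ∧ p ∧ p ∧ q, k), p, q)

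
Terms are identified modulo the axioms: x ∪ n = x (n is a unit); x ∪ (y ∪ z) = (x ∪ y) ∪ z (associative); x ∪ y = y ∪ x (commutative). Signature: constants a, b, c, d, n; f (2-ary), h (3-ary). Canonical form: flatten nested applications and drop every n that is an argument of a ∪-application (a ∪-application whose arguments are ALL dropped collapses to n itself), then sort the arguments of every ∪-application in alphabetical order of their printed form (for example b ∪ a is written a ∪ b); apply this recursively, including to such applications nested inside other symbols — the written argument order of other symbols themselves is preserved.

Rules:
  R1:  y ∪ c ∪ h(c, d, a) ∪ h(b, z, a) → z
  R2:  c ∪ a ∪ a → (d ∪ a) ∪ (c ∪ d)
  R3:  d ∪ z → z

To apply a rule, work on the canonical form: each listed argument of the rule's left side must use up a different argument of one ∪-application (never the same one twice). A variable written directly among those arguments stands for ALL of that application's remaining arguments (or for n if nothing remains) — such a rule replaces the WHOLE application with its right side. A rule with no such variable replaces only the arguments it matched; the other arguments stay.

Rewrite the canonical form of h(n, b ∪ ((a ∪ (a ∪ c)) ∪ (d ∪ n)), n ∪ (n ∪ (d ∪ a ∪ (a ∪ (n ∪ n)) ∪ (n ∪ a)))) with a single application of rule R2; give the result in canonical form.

Canonical form:  h(n, a ∪ a ∪ b ∪ c ∪ d, a ∪ a ∪ a ∪ d)
Match R2:  consume a, a, c
New term:  h(n, a ∪ b ∪ c ∪ d ∪ d ∪ d, a ∪ a ∪ a ∪ d)

Answer: h(n, a ∪ b ∪ c ∪ d ∪ d ∪ d, a ∪ a ∪ a ∪ d)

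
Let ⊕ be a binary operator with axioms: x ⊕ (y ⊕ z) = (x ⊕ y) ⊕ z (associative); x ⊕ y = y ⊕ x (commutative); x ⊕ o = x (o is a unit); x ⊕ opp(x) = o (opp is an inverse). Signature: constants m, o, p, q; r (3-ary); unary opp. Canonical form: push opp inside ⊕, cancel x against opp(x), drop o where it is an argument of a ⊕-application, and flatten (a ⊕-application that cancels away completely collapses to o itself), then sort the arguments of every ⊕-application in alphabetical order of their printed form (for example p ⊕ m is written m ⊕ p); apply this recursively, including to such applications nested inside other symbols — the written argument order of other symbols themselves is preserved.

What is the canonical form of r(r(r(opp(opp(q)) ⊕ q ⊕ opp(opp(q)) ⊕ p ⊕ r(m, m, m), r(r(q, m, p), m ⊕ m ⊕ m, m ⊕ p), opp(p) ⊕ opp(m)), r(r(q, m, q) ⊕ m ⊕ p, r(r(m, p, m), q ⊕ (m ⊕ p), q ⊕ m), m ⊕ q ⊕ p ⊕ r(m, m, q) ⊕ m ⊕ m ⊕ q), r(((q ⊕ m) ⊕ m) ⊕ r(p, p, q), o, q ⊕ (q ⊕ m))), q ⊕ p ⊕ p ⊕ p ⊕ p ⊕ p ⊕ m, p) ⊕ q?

Answer: q ⊕ r(r(r(p ⊕ q ⊕ q ⊕ q ⊕ r(m, m, m), r(r(q, m, p), m ⊕ m ⊕ m, m ⊕ p), opp(m) ⊕ opp(p)), r(m ⊕ p ⊕ r(q, m, q), r(r(m, p, m), m ⊕ p ⊕ q, m ⊕ q), m ⊕ m ⊕ m ⊕ p ⊕ q ⊕ q ⊕ r(m, m, q)), r(m ⊕ m ⊕ q ⊕ r(p, p, q), o, m ⊕ q ⊕ q)), m ⊕ p ⊕ p ⊕ p ⊕ p ⊕ p ⊕ q, p)

Derivation:
Push opp inside:  distribute opp over ⊕ and collapse double opp
Collect terms:  r(r(r(p ⊕ q ⊕ q ⊕ q ⊕ r(m, m, m), r(r(q, m, p), m ⊕ m ⊕ m, m ⊕ p), opp(m) ⊕ opp(p)), r(m ⊕ p ⊕ r(q, m, q), r(r(m, p, m), m ⊕ p ⊕ q, m ⊕ q), m ⊕ m ⊕ m ⊕ p ⊕ q ⊕ q ⊕ r(m, m, q)), r(m ⊕ m ⊕ q ⊕ r(p, p, q), o, m ⊕ q ⊕ q)), m ⊕ p ⊕ p ⊕ p ⊕ p ⊕ p ⊕ q, p) ⊕ q
Sort:  q ⊕ r(r(r(p ⊕ q ⊕ q ⊕ q ⊕ r(m, m, m), r(r(q, m, p), m ⊕ m ⊕ m, m ⊕ p), opp(m) ⊕ opp(p)), r(m ⊕ p ⊕ r(q, m, q), r(r(m, p, m), m ⊕ p ⊕ q, m ⊕ q), m ⊕ m ⊕ m ⊕ p ⊕ q ⊕ q ⊕ r(m, m, q)), r(m ⊕ m ⊕ q ⊕ r(p, p, q), o, m ⊕ q ⊕ q)), m ⊕ p ⊕ p ⊕ p ⊕ p ⊕ p ⊕ q, p)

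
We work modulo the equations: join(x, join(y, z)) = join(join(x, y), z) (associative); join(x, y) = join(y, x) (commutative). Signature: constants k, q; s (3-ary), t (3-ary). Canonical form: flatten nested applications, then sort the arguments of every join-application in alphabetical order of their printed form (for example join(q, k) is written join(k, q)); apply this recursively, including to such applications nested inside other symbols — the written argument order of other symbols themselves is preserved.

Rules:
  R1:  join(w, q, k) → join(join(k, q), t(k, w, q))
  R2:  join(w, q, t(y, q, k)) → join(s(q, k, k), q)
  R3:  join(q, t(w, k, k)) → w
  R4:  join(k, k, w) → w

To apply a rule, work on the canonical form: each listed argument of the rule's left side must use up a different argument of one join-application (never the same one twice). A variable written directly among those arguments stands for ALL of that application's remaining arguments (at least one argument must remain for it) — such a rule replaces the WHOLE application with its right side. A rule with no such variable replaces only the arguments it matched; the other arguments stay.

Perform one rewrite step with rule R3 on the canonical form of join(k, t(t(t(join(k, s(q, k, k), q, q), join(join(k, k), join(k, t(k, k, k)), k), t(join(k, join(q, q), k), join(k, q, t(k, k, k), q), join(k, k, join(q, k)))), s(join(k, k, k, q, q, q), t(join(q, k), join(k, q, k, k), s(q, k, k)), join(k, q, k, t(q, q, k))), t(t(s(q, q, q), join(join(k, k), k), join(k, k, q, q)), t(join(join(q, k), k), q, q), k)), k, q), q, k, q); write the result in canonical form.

Answer: join(k, k, q, q, t(t(t(join(k, q, q, s(q, k, k)), join(k, k, k, k, t(k, k, k)), t(join(k, k, q, q), join(k, k, q), join(k, k, k, q))), s(join(k, k, k, q, q, q), t(join(k, q), join(k, k, k, q), s(q, k, k)), join(k, k, q, t(q, q, k))), t(t(s(q, q, q), join(k, k, k), join(k, k, q, q)), t(join(k, k, q), q, q), k)), k, q))

Derivation:
Canonical form:  join(k, k, q, q, t(t(t(join(k, q, q, s(q, k, k)), join(k, k, k, k, t(k, k, k)), t(join(k, k, q, q), join(k, q, q, t(k, k, k)), join(k, k, k, q))), s(join(k, k, k, q, q, q), t(join(k, q), join(k, k, k, q), s(q, k, k)), join(k, k, q, t(q, q, k))), t(t(s(q, q, q), join(k, k, k), join(k, k, q, q)), t(join(k, k, q), q, q), k)), k, q))
Apply R3:  consuming q, t(k, k, k);  w := k
Giving:  join(k, k, q, q, t(t(t(join(k, q, q, s(q, k, k)), join(k, k, k, k, t(k, k, k)), t(join(k, k, q, q), join(k, k, q), join(k, k, k, q))), s(join(k, k, k, q, q, q), t(join(k, q), join(k, k, k, q), s(q, k, k)), join(k, k, q, t(q, q, k))), t(t(s(q, q, q), join(k, k, k), join(k, k, q, q)), t(join(k, k, q), q, q), k)), k, q))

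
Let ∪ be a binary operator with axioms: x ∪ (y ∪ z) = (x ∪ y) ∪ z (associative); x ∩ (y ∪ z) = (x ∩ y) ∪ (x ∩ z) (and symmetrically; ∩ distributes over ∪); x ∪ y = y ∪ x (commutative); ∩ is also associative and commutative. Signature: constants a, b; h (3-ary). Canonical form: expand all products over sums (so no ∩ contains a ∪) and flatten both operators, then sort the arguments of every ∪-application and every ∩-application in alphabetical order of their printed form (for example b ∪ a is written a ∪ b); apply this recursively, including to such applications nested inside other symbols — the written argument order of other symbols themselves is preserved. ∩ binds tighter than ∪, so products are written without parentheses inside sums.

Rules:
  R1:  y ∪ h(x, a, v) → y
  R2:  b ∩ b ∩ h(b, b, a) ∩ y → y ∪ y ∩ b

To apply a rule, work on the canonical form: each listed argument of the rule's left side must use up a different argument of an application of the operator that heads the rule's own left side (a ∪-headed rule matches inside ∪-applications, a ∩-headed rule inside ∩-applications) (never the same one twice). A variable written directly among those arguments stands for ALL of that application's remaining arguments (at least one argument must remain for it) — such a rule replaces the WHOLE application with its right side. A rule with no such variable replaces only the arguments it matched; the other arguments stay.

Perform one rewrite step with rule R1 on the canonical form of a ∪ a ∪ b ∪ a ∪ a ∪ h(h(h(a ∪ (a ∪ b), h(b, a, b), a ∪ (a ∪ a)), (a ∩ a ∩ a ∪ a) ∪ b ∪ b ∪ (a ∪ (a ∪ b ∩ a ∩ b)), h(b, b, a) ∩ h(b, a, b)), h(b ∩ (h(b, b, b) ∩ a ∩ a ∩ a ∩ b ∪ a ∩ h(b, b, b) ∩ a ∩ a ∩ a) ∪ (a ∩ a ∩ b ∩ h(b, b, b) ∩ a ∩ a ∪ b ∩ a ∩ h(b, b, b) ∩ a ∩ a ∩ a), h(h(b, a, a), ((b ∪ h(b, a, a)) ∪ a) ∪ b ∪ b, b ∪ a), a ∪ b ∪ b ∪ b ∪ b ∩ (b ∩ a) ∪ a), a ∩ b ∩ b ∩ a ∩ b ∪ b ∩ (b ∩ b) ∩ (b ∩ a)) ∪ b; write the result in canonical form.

Answer: a ∪ a ∪ a ∪ a ∪ b ∪ b ∪ h(h(h(a ∪ a ∪ b, h(b, a, b), a ∪ a ∪ a), a ∪ a ∪ a ∪ a ∩ a ∩ a ∪ a ∩ b ∩ b ∪ b ∪ b, h(b, a, b) ∩ h(b, b, a)), h(a ∩ a ∩ a ∩ a ∩ b ∩ h(b, b, b) ∪ a ∩ a ∩ a ∩ a ∩ b ∩ h(b, b, b) ∪ a ∩ a ∩ a ∩ a ∩ b ∩ h(b, b, b) ∪ a ∩ a ∩ a ∩ b ∩ b ∩ h(b, b, b), h(h(b, a, a), a ∪ b ∪ b ∪ b, a ∪ b), a ∪ a ∪ a ∩ b ∩ b ∪ b ∪ b ∪ b), a ∩ a ∩ b ∩ b ∩ b ∪ a ∩ b ∩ b ∩ b ∩ b)

Derivation:
Canonical form:  a ∪ a ∪ a ∪ a ∪ b ∪ b ∪ h(h(h(a ∪ a ∪ b, h(b, a, b), a ∪ a ∪ a), a ∪ a ∪ a ∪ a ∩ a ∩ a ∪ a ∩ b ∩ b ∪ b ∪ b, h(b, a, b) ∩ h(b, b, a)), h(a ∩ a ∩ a ∩ a ∩ b ∩ h(b, b, b) ∪ a ∩ a ∩ a ∩ a ∩ b ∩ h(b, b, b) ∪ a ∩ a ∩ a ∩ a ∩ b ∩ h(b, b, b) ∪ a ∩ a ∩ a ∩ b ∩ b ∩ h(b, b, b), h(h(b, a, a), a ∪ b ∪ b ∪ b ∪ h(b, a, a), a ∪ b), a ∪ a ∪ a ∩ b ∩ b ∪ b ∪ b ∪ b), a ∩ a ∩ b ∩ b ∩ b ∪ a ∩ b ∩ b ∩ b ∩ b)
R1 matches:  uses h(b, a, a);  v := a, x := b, y := a ∪ b ∪ b ∪ b
The variable takes the whole remainder — replace the entire application.
Result:  a ∪ a ∪ a ∪ a ∪ b ∪ b ∪ h(h(h(a ∪ a ∪ b, h(b, a, b), a ∪ a ∪ a), a ∪ a ∪ a ∪ a ∩ a ∩ a ∪ a ∩ b ∩ b ∪ b ∪ b, h(b, a, b) ∩ h(b, b, a)), h(a ∩ a ∩ a ∩ a ∩ b ∩ h(b, b, b) ∪ a ∩ a ∩ a ∩ a ∩ b ∩ h(b, b, b) ∪ a ∩ a ∩ a ∩ a ∩ b ∩ h(b, b, b) ∪ a ∩ a ∩ a ∩ b ∩ b ∩ h(b, b, b), h(h(b, a, a), a ∪ b ∪ b ∪ b, a ∪ b), a ∪ a ∪ a ∩ b ∩ b ∪ b ∪ b ∪ b), a ∩ a ∩ b ∩ b ∩ b ∪ a ∩ b ∩ b ∩ b ∩ b)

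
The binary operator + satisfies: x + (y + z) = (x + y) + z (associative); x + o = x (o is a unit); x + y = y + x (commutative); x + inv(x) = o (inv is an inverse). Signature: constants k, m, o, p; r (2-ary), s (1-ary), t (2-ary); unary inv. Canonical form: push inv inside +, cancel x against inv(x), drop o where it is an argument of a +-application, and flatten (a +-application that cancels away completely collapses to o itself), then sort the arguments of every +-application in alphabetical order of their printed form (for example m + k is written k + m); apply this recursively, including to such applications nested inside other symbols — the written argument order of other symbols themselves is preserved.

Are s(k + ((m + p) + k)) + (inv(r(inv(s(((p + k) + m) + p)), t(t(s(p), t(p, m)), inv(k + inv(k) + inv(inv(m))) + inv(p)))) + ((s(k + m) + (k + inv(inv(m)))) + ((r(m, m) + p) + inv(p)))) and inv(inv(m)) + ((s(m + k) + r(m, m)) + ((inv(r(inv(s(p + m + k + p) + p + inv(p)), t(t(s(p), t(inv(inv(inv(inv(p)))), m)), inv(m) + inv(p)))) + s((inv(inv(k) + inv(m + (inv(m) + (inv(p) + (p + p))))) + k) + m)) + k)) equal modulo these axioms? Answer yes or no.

Left:  s(k + ((m + p) + k)) + (inv(r(inv(s(((p + k) + m) + p)), t(t(s(p), t(p, m)), inv(k + inv(k) + inv(inv(m))) + inv(p)))) + ((s(k + m) + (k + inv(inv(m)))) + ((r(m, m) + p) + inv(p))))
  Push inv inside:  distribute inv over + and collapse double inv
  Inverses cancel:  p cancels
  Combine occurrences:  s(k + k + m + p) + inv(r(inv(s(k + m + p + p)), t(t(s(p), t(p, m)), inv(m) + inv(p)))) + s(k + m) + k + m + r(m, m)
  Sort arguments:  inv(r(inv(s(k + m + p + p)), t(t(s(p), t(p, m)), inv(m) + inv(p)))) + k + m + r(m, m) + s(k + k + m + p) + s(k + m)
Right:  inv(inv(m)) + ((s(m + k) + r(m, m)) + ((inv(r(inv(s(p + m + k + p) + p + inv(p)), t(t(s(p), t(inv(inv(inv(inv(p)))), m)), inv(m) + inv(p)))) + s((inv(inv(k) + inv(m + (inv(m) + (inv(p) + (p + p))))) + k) + m)) + k))
  Push inv inside:  distribute inv over + and collapse double inv
  Collect:  m + s(k + m) + r(m, m) + inv(r(inv(s(k + m + p + p)), t(t(s(p), t(p, m)), inv(m) + inv(p)))) + s(k + k + m + p) + k
  Sort arguments:  inv(r(inv(s(k + m + p + p)), t(t(s(p), t(p, m)), inv(m) + inv(p)))) + k + m + r(m, m) + s(k + k + m + p) + s(k + m)

Answer: yes — both canonical forms are inv(r(inv(s(k + m + p + p)), t(t(s(p), t(p, m)), inv(m) + inv(p)))) + k + m + r(m, m) + s(k + k + m + p) + s(k + m)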